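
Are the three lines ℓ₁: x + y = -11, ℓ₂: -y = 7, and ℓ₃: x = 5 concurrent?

Lines aᵢx + bᵢy = cᵢ with pairwise distinct directions are concurrent exactly when det[aᵢ bᵢ cᵢ] = 0.
Here the determinant is -9.
Nonzero, so no common point exists.

No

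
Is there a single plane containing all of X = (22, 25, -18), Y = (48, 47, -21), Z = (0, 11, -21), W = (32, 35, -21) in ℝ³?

Yes

The four points are coplanar iff the 3×3 determinant with rows XY, XZ, XW is zero.
Rows: (26, 22, -3), (-22, -14, -3), (10, 10, -3).
Expanding along the first row: (26)(72) − (22)(96) + (-3)(-80) = 0.
Zero determinant ⇒ coplanar.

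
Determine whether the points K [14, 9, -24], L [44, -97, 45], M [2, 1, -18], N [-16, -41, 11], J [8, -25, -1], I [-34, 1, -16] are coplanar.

Yes

The plane through K, L, M has normal n = KL × KM = (-84, -1008, -1512) and equation n·P = 26040.
Checking the remaining points: n·N = 26040, n·J = 26040, n·I = 26040.
All equal 26040, so all 6 points lie in one plane.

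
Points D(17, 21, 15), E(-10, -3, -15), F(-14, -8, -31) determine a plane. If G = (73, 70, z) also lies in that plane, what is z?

A normal to the plane is n = DE × DF = (234, -312, 39).
G lies in the plane iff n · DG = 0.
This gives (39)z + (-2769) = 0, so z = 71.

71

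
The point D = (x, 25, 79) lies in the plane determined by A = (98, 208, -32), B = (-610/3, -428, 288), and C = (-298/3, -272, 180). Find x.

The plane through A, B, C has equation 18768x + 736y + 19136z = 1380000.
Substituting D: (18768)x + (1530144) = 1380000, so x = -8.

-8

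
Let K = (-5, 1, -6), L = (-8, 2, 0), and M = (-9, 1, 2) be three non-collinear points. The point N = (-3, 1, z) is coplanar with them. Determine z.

The plane through K, L, M has equation 8x + 4z = -64.
Substituting N: (4)z + (-24) = -64, so z = -10.

-10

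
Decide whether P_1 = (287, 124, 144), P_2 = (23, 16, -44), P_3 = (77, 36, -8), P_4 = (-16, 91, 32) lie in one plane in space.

No

The four points are coplanar iff the 3×3 determinant with rows P_1P_2, P_1P_3, P_1P_4 is zero.
Rows: (-264, -108, -188), (-210, -88, -152), (-303, -33, -112).
Expanding along the first row: (-264)(4840) − (-108)(-22536) + (-188)(-19734) = -1656.
Nonzero ⇒ not coplanar.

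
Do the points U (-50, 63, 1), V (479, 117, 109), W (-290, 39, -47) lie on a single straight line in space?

No

UV = (529, 54, 108), UW = (-240, -24, -48).
UV × UW = (0, -528, 264).
The cross product is nonzero, so the points do not lie on one line.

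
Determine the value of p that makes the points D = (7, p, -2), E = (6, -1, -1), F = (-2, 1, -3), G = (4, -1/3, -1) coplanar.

Coplanarity ⇔ det[DE; DF; DG] = 0.
Expanding, this is linear in p: (-4)p + (-20/3) = 0.
So p = -5/3.

-5/3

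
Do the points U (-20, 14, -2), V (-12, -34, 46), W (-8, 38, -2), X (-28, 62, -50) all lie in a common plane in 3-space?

Yes

A normal to the plane through U, V, W is n = UV × UW = (-1152, 576, 768).
The plane has equation n·P = 29568. For X: n·X = 29568.
Equal, so X lies in the plane and all four are coplanar.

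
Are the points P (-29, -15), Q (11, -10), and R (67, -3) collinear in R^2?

Yes

PQ = (40, 5), PR = (96, 12).
Checking proportionality: PR = 12/5·PQ, so the vectors are parallel and the points are collinear.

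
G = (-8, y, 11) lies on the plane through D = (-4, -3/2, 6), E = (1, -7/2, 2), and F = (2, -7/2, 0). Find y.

A normal to the plane is n = DE × DF = (4, 6, 2).
G lies in the plane iff n · DG = 0.
This gives (6)y + (3) = 0, so y = -1/2.

-1/2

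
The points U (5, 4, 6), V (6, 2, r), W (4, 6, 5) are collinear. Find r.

Direction UW = (-1, 2, -1). From the x-coordinate of V, the parameter along the line is τ = (6 − 5)/(-1) = -1.
Then r = 6 + (-1)·(-1) = 7.

7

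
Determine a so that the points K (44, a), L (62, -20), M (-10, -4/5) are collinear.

The three points are collinear iff det[KL; KM] = 0.
This determinant is linear in a: (-72)a + (-5472/5) = 0, so a = -76/5.

-76/5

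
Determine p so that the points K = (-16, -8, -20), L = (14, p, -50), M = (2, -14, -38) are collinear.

Direction KM = (18, -6, -18). From the x-coordinate of L, the parameter along the line is τ = (14 − (-16))/18 = 5/3.
Then p = (-8) + 5/3·(-6) = -18.

-18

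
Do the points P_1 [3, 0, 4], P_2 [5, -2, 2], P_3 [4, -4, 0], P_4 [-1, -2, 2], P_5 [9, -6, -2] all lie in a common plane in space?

Yes

The plane through P_1, P_2, P_3 has normal n = P_1P_2 × P_1P_3 = (0, 6, -6) and equation n·P = -24.
Checking the remaining points: n·P_4 = -24, n·P_5 = -24.
All equal -24, so all 5 points lie in one plane.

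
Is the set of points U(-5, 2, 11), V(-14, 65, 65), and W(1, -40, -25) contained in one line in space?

UV = (-9, 63, 54), UW = (6, -42, -36).
UV × UW = (0, 0, 0).
The cross product vanishes, so the three points are collinear.

Yes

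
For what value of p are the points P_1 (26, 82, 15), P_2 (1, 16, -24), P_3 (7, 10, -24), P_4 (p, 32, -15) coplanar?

6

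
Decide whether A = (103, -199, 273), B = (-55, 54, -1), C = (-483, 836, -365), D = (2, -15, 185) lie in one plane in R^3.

Yes

The four points are coplanar iff the 3×3 determinant with rows AB, AC, AD is zero.
Rows: (-158, 253, -274), (-586, 1035, -638), (-101, 184, -88).
Expanding along the first row: (-158)(26312) − (253)(-12870) + (-274)(-3289) = 0.
Zero determinant ⇒ coplanar.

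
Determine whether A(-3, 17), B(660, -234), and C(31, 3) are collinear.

AB = (663, -251), AC = (34, -14).
If collinear, AC would be a scalar multiple of AB. But (663)·(-14) ≠ (-251)·(34) (difference -748), so they are not parallel; the points are not collinear.

No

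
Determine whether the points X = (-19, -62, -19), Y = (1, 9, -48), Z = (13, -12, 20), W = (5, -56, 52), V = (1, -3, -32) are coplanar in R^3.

The plane through X, Y, Z has normal n = XY × XZ = (4219, -1708, -1272) and equation n·P = 49903.
Checking the remaining points: n·W = 50599, n·V = 50047.
Since n·W = 50599 ≠ 49903, W is off the plane and the points are not all coplanar.

No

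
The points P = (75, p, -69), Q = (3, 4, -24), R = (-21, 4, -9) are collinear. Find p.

4

Direction QR = (-24, 0, 15). From the x-coordinate of P, the parameter along the line is τ = (75 − 3)/(-24) = -3.
Then p = 4 + (-3)·(0) = 4.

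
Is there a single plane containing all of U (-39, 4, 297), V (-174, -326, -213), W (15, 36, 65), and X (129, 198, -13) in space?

Yes

A normal to the plane through U, V, W is n = UV × UW = (92880, -58860, 13500).
The plane has equation n·P = 151740. For X: n·X = 151740.
Equal, so X lies in the plane and all four are coplanar.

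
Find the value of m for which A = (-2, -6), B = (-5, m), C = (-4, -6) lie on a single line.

Collinearity: (B − A) must be parallel to (C − A) = (-2, 0).
Cross-multiplying the components: (m − (-6))·(-2) = (-3)·(0).
Solving gives m = -6.

-6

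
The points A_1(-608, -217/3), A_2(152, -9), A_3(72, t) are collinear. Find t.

Collinearity: (A_3 − A_1) must be parallel to (A_2 − A_1) = (760, 190/3).
Cross-multiplying the components: (t − (-217/3))·(760) = (680)·(190/3).
Solving gives t = -47/3.

-47/3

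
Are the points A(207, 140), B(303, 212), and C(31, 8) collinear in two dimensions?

Yes

AB = (96, 72), AC = (-176, -132).
Twice the signed area of △ABC is (96)(-132) − (72)(-176) = 0.
The triangle is degenerate (zero area), so the points are collinear.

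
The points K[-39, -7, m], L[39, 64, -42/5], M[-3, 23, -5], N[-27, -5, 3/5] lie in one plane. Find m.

The points are coplanar iff KL · (KM × KN) = 0.
Expanding, this is linear in m: (-192)m + (-5952/5) = 0.
So m = -31/5.

-31/5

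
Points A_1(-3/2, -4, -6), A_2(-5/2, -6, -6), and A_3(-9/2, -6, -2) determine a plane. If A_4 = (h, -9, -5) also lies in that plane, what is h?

Coplanarity requires A_1A_2 · (A_1A_3 × A_1A_4) = 0.
A_1A_2 = (-1, -2, 0), A_1A_3 = (-3, -2, 4); the triple product is linear in h with coefficient -8 and constant term -36.
Setting it to zero: h = -9/2.

-9/2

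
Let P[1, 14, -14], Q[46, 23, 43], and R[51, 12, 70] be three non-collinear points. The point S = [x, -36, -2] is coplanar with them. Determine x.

-45

The plane through P, Q, R has equation 870x − 930y − 540z = -4590.
Substituting S: (870)x + (34560) = -4590, so x = -45.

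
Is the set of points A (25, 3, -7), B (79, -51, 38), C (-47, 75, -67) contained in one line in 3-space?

Yes

AB = (54, -54, 45), AC = (-72, 72, -60).
Each component of AC is -4/3 times the corresponding component of AB, so AC = -4/3·AB and the points are collinear.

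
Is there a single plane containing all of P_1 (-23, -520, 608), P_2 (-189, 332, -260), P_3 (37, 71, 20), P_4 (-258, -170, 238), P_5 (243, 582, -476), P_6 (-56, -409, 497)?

No

The plane through P_1, P_2, P_3 has normal n = P_1P_2 × P_1P_3 = (12012, -149688, -149226) and equation n·P = -13167924.
Checking the remaining points: n·P_4 = -13167924, n·P_5 = -13167924, n·P_6 = -13615602.
Since n·P_6 = -13615602 ≠ -13167924, P_6 is off the plane and the points are not all coplanar.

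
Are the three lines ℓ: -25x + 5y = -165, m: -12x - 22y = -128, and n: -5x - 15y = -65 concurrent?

Yes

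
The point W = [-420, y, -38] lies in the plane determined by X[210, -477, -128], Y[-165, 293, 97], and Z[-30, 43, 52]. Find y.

Coplanarity requires XY · (XZ × XW) = 0.
XY = (-375, 770, 225), XZ = (-240, 520, 180); the triple product is linear in y with coefficient 13500 and constant term -8086500.
Setting it to zero: y = 599.

599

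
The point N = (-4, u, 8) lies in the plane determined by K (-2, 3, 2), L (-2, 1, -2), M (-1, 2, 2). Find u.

8

A normal to the plane is n = KL × KM = (-4, -4, 2).
N lies in the plane iff n · KN = 0.
This gives (-4)u + (32) = 0, so u = 8.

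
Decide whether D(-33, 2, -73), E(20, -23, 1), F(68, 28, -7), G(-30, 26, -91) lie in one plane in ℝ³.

With D as base: DE = (53, -25, 74), DF = (101, 26, 66), DG = (3, 24, -18).
DF × DG = (-2052, 2016, 2346).
DE · (DF × DG) = 14448.
Since 14448 ≠ 0, the four points are not coplanar.

No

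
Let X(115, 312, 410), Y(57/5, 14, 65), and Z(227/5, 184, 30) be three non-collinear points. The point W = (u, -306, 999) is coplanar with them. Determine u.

207/5

The plane through X, Y, Z has equation 69080x − 15356y − 7480z = 86328.
Substituting W: (69080)u + (-2773584) = 86328, so u = 207/5.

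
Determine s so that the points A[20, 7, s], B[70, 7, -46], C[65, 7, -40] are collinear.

14

Collinearity requires AB × AC = 0; each component is linear in s.
The y-component gives (5)s + (-70) = 0, so s = 14.
The remaining components then also vanish.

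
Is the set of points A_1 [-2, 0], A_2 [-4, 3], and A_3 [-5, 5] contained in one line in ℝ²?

No

A_1A_2 = (-2, 3), A_1A_3 = (-3, 5).
If collinear, A_1A_3 would be a scalar multiple of A_1A_2. But (-2)·(5) ≠ (3)·(-3) (difference -1), so they are not parallel; the points are not collinear.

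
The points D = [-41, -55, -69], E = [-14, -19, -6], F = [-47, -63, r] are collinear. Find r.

-83

Direction DE = (27, 36, 63). From the x-coordinate of F, the parameter along the line is τ = (-47 − (-41))/27 = -2/9.
Then r = (-69) + (-2/9)·(63) = -83.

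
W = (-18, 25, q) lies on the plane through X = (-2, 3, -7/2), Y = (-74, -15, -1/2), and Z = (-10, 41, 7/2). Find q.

3/2

The plane through X, Y, Z has equation −240x + 480y − 2880z = 12000.
Substituting W: (-2880)q + (16320) = 12000, so q = 3/2.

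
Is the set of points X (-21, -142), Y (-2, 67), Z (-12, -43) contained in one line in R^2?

XY = (19, 209), XZ = (9, 99).
det[XY; XZ] = (19)(99) − (209)(9) = 0.
The determinant is zero, so the points are collinear.

Yes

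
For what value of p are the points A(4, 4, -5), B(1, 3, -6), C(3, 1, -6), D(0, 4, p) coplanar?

Coplanarity ⇔ det[AB; AC; AD] = 0.
Expanding, this is linear in p: (8)p + (48) = 0.
So p = -6.

-6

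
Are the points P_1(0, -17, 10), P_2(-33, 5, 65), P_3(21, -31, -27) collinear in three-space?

No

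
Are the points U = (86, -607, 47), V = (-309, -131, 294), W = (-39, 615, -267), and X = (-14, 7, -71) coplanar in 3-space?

No

With U as base: UV = (-395, 476, 247), UW = (-125, 1222, -314), UX = (-100, 614, -118).
UW × UX = (48600, 16650, 45450).
UV · (UW × UX) = -45450.
Since -45450 ≠ 0, the four points are not coplanar.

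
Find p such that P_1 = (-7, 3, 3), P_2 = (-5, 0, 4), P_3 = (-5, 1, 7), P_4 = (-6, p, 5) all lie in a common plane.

2

Normal to plane P_1P_2P_3: n = (-10, -6, 2); plane equation n·P = 58.
Requiring n·P_4 = 58: (-6)p + (70) = 58.
So p = 2.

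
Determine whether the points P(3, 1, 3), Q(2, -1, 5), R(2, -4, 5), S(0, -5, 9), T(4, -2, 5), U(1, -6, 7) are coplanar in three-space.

The plane through P, Q, R has normal n = PQ × PR = (6, 0, 3) and equation n·X = 27.
Checking the remaining points: n·S = 27, n·T = 39, n·U = 27.
Since n·T = 39 ≠ 27, T is off the plane and the points are not all coplanar.

No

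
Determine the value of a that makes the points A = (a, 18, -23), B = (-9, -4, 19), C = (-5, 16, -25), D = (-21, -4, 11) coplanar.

5

The points are coplanar iff AB · (AC × AD) = 0.
Expanding, this is linear in a: (160)a + (-800) = 0.
So a = 5.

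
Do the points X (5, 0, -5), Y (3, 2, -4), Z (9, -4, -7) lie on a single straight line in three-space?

Yes

XY = (-2, 2, 1), XZ = (4, -4, -2).
Each component of XZ is -2 times the corresponding component of XY, so XZ = -2·XY and the points are collinear.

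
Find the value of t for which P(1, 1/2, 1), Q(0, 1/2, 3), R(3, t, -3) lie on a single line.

Direction PQ = (-1, 0, 2). From the x-coordinate of R, the parameter along the line is τ = (3 − 1)/(-1) = -2.
Then t = 1/2 + (-2)·(0) = 1/2.

1/2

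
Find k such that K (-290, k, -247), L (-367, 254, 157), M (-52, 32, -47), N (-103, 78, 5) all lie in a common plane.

12

The points are coplanar iff KL · (KM × KN) = 0.
Expanding, this is linear in k: (5976)k + (-71712) = 0.
So k = 12.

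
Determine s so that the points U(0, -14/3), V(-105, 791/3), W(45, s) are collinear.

Collinearity: (W − U) must be parallel to (V − U) = (-105, 805/3).
Cross-multiplying the components: (s − (-14/3))·(-105) = (45)·(805/3).
Solving gives s = -359/3.

-359/3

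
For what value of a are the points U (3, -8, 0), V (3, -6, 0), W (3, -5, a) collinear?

0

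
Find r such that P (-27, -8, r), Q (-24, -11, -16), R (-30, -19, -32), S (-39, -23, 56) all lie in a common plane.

74

Coplanarity ⇔ det[PQ; PR; PS] = 0.
Expanding, this is linear in r: (48)r + (-3552) = 0.
So r = 74.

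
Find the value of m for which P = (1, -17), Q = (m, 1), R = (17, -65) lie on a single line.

Collinearity: (Q − P) must be parallel to (R − P) = (16, -48).
Cross-multiplying the components: (m − 1)·(-48) = (18)·(16).
Solving gives m = -5.

-5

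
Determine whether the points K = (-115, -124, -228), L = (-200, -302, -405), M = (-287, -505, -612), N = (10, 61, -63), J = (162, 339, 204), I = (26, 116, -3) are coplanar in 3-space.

The plane through K, L, M has normal n = KL × KM = (915, -2196, 1769) and equation n·P = -236253.
Checking the remaining points: n·N = -236253, n·J = -235338, n·I = -236253.
Since n·J = -235338 ≠ -236253, J is off the plane and the points are not all coplanar.

No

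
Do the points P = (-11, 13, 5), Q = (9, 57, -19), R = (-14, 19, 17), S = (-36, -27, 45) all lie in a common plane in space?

With P as base: PQ = (20, 44, -24), PR = (-3, 6, 12), PS = (-25, -40, 40).
PR × PS = (720, -180, 270).
PQ · (PR × PS) = 0.
The scalar triple product vanishes, so the four points are coplanar.

Yes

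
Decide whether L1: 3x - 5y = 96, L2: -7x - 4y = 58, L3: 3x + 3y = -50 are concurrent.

No

Intersecting L1 and L2: solving the 2×2 system gives (x, y) = (2, -18).
Substitute into L3: (3)(2) + (3)(-18) = -48.
But L3 requires -50 ≠ -48, so the three lines have no common point.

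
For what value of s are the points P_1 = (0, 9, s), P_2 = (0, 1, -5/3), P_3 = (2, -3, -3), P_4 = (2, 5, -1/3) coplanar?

The points are coplanar iff P_1P_2 · (P_1P_3 × P_1P_4) = 0.
Expanding, this is linear in s: (-16)s + (16) = 0.
So s = 1.

1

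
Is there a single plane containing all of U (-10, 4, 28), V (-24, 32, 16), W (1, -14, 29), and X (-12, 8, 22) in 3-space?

A normal to the plane through U, V, W is n = UV × UW = (-188, -118, -56).
The plane has equation n·P = -160. For X: n·X = 80.
80 ≠ -160, so X is off the plane.

No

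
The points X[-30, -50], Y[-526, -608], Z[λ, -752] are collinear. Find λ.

Collinearity: (Z − X) must be parallel to (Y − X) = (-496, -558).
Cross-multiplying the components: (λ − (-30))·(-558) = (-702)·(-496).
Solving gives λ = -654.

-654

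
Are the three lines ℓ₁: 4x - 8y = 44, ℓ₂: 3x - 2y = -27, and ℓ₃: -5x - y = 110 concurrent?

Intersecting ℓ₁ and ℓ₂: solving the 2×2 system gives (x, y) = (-19, -15).
Substitute into ℓ₃: (-5)(-19) + (-1)(-15) = 110.
This equals 110, so (-19, -15) lies on all three lines and they are concurrent.

Yes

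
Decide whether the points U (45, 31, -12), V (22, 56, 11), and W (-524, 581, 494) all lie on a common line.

No

UV = (-23, 25, 23), UW = (-569, 550, 506).
UV × UW = (0, -1449, 1575).
The cross product is nonzero, so the points do not lie on one line.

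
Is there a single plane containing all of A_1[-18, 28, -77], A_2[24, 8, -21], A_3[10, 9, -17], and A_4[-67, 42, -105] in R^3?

With A_1 as base: A_1A_2 = (42, -20, 56), A_1A_3 = (28, -19, 60), A_1A_4 = (-49, 14, -28).
A_1A_3 × A_1A_4 = (-308, -2156, -539).
A_1A_2 · (A_1A_3 × A_1A_4) = 0.
The scalar triple product vanishes, so the four points are coplanar.

Yes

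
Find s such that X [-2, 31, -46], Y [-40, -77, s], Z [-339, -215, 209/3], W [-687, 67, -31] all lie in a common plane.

0

The points are coplanar iff XY · (XZ × XW) = 0.
Expanding, this is linear in s: (-180642)s + (0) = 0.
So s = 0.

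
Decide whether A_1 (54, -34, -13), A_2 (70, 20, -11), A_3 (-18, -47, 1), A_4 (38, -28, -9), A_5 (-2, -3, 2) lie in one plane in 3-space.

Yes

The plane through A_1, A_2, A_3 has normal n = A_1A_2 × A_1A_3 = (782, -368, 3680) and equation n·P = 6900.
Checking the remaining points: n·A_4 = 6900, n·A_5 = 6900.
All equal 6900, so all 5 points lie in one plane.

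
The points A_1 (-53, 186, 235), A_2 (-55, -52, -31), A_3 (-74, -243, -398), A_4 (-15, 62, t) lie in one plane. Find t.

441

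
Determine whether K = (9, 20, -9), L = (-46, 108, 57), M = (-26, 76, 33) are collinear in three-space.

Yes

KL = (-55, 88, 66), KM = (-35, 56, 42).
KL × KM = (0, 0, 0).
The cross product vanishes, so the three points are collinear.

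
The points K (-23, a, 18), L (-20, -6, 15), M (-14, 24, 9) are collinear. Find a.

-21

Direction LM = (6, 30, -6). From the x-coordinate of K, the parameter along the line is τ = (-23 − (-20))/6 = -1/2.
Then a = (-6) + (-1/2)·(30) = -21.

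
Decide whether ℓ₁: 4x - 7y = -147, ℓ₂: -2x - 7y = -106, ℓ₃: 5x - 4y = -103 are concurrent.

The three lines meet at one point iff the augmented coefficient matrix [aᵢ bᵢ cᵢ] has rank < 3, i.e. its determinant vanishes.
Here the determinant is 19.
Nonzero, so no common point exists.

No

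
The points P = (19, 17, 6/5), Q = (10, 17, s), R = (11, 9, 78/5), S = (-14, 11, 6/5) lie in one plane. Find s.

Normal to plane PRS: n = (432/5, -2376/5, -216); plane equation n·X = -6696.
Requiring n·Q = -6696: (-216)s + (-36072/5) = -6696.
So s = -12/5.

-12/5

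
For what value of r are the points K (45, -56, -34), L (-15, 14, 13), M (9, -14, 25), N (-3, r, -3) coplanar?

Normal to plane KLM: n = (2156, 1848, 0); plane equation n·P = -6468.
Requiring n·N = -6468: (1848)r + (-6468) = -6468.
So r = 0.

0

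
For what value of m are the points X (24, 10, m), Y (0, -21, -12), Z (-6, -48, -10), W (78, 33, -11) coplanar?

-13

Coplanarity ⇔ det[XY; XZ; XW] = 0.
Expanding, this is linear in m: (-1782)m + (-23166) = 0.
So m = -13.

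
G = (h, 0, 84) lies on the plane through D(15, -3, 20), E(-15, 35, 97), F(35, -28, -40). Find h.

The plane through D, E, F has equation −355x − 260y − 10z = -4745.
Substituting G: (-355)h + (-840) = -4745, so h = 11.

11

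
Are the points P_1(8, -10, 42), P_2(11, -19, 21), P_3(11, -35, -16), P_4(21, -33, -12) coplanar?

Yes

A normal to the plane through P_1, P_2, P_3 is n = P_1P_2 × P_1P_3 = (-3, 111, -48).
The plane has equation n·P = -3150. For P_4: n·P_4 = -3150.
Equal, so P_4 lies in the plane and all four are coplanar.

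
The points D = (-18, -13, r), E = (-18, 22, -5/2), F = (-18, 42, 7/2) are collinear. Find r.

Direction EF = (0, 20, 6). From the y-coordinate of D, the parameter along the line is τ = (-13 − 22)/20 = -7/4.
Then r = (-5/2) + (-7/4)·(6) = -13.

-13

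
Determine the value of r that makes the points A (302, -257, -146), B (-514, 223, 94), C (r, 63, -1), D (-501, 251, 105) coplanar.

Normal to plane ABD: n = (-1440, 12096, -29088); plane equation n·P = 703296.
Requiring n·C = 703296: (-1440)r + (791136) = 703296.
So r = 61.

61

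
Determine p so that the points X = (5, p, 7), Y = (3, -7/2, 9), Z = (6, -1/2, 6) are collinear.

-3/2

Collinearity requires XY × XZ = 0; each component is linear in p.
The x-component gives (3)p + (9/2) = 0, so p = -3/2.
The remaining components then also vanish.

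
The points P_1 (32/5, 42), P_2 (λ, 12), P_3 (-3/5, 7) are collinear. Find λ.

Collinearity: (P_2 − P_1) must be parallel to (P_3 − P_1) = (-7, -35).
Cross-multiplying the components: (λ − 32/5)·(-35) = (-30)·(-7).
Solving gives λ = 2/5.

2/5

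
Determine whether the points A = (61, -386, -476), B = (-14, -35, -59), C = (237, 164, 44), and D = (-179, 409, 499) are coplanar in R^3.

No

The four points are coplanar iff the 3×3 determinant with rows AB, AC, AD is zero.
Rows: (-75, 351, 417), (176, 550, 520), (-240, 795, 975).
Expanding along the first row: (-75)(122850) − (351)(296400) + (417)(271920) = 140490.
Nonzero ⇒ not coplanar.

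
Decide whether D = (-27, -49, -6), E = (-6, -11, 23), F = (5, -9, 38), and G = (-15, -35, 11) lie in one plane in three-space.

No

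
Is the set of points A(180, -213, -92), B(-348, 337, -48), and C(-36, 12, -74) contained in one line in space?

AB = (-528, 550, 44), AC = (-216, 225, 18).
AB × AC = (0, 0, 0).
The cross product vanishes, so the three points are collinear.

Yes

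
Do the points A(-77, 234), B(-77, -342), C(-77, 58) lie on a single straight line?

AB = (0, -576), AC = (0, -176).
Twice the signed area of △ABC is (0)(-176) − (-576)(0) = 0.
The triangle is degenerate (zero area), so the points are collinear.

Yes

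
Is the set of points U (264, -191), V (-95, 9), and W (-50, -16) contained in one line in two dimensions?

No

UV = (-359, 200), UW = (-314, 175).
If collinear, UW would be a scalar multiple of UV. But (-359)·(175) ≠ (200)·(-314) (difference -25), so they are not parallel; the points are not collinear.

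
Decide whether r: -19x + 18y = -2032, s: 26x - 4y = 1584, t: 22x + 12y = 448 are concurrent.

Yes

Intersecting r and s: solving the 2×2 system gives (x, y) = (52, -58).
Substitute into t: (22)(52) + (12)(-58) = 448.
This equals 448, so (52, -58) lies on all three lines and they are concurrent.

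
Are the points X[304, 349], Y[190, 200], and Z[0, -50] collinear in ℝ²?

No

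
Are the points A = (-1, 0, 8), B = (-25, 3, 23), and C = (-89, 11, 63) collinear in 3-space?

Yes

AB = (-24, 3, 15), AC = (-88, 11, 55).
Each component of AC is 11/3 times the corresponding component of AB, so AC = 11/3·AB and the points are collinear.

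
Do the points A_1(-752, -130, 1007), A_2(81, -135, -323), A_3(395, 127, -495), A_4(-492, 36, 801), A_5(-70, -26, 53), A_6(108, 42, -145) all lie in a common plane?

Yes

The plane through A_1, A_2, A_3 has normal n = A_1A_2 × A_1A_3 = (349320, -274344, 219816) and equation n·P = -5669208.
Checking the remaining points: n·A_4 = -5669208, n·A_5 = -5669208, n·A_6 = -5669208.
All equal -5669208, so all 6 points lie in one plane.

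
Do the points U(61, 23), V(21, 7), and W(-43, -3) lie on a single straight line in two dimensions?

UV = (-40, -16), UW = (-104, -26).
det[UV; UW] = (-40)(-26) − (-16)(-104) = -624.
The determinant is nonzero, so they are not collinear.

No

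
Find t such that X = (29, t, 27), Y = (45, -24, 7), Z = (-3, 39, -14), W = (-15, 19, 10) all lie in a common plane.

-36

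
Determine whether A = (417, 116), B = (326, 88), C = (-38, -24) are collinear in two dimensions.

AB = (-91, -28), AC = (-455, -140).
det[AB; AC] = (-91)(-140) − (-28)(-455) = 0.
The determinant is zero, so the points are collinear.

Yes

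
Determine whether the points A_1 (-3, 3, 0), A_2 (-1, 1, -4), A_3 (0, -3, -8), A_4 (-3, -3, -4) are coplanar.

Yes

The four points are coplanar iff the 3×3 determinant with rows A_1A_2, A_1A_3, A_1A_4 is zero.
Rows: (2, -2, -4), (3, -6, -8), (0, -6, -4).
Expanding along the first row: (2)(-24) − (-2)(-12) + (-4)(-18) = 0.
Zero determinant ⇒ coplanar.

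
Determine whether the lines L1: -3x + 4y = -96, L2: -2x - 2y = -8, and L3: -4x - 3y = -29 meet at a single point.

No

Lines aᵢx + bᵢy = cᵢ with pairwise distinct directions are concurrent exactly when det[aᵢ bᵢ cᵢ] = 0.
Here the determinant is -14.
Nonzero, so no common point exists.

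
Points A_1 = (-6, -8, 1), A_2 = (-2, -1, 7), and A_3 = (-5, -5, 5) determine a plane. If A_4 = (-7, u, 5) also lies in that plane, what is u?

-7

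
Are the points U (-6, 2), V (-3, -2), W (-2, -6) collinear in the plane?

UV = (3, -4), UW = (4, -8).
If collinear, UW would be a scalar multiple of UV. But (3)·(-8) ≠ (-4)·(4) (difference -8), so they are not parallel; the points are not collinear.

No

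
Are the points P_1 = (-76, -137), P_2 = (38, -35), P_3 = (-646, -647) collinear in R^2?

Yes

P_1P_2 = (114, 102), P_1P_3 = (-570, -510).
Checking proportionality: P_1P_3 = -5·P_1P_2, so the vectors are parallel and the points are collinear.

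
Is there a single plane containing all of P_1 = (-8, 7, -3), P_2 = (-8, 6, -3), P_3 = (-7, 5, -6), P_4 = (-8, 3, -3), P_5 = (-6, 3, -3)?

No

The plane through P_1, P_2, P_3 has normal n = P_1P_2 × P_1P_3 = (3, 0, 1) and equation n·P = -27.
Checking the remaining points: n·P_4 = -27, n·P_5 = -21.
Since n·P_5 = -21 ≠ -27, P_5 is off the plane and the points are not all coplanar.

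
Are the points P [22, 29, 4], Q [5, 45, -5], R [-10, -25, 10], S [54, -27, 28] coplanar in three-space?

With P as base: PQ = (-17, 16, -9), PR = (-32, -54, 6), PS = (32, -56, 24).
PR × PS = (-960, 960, 3520).
PQ · (PR × PS) = 0.
The scalar triple product vanishes, so the four points are coplanar.

Yes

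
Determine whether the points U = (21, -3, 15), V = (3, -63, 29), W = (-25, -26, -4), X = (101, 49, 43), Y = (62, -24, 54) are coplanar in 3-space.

No

The plane through U, V, W has normal n = UV × UW = (1462, -986, -2346) and equation n·P = -1530.
Checking the remaining points: n·X = -1530, n·Y = -12376.
Since n·Y = -12376 ≠ -1530, Y is off the plane and the points are not all coplanar.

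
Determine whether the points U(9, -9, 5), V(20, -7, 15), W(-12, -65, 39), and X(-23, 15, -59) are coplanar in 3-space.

The four points are coplanar iff the 3×3 determinant with rows UV, UW, UX is zero.
Rows: (11, 2, 10), (-21, -56, 34), (-32, 24, -64).
Expanding along the first row: (11)(2768) − (2)(2432) + (10)(-2296) = 2624.
Nonzero ⇒ not coplanar.

No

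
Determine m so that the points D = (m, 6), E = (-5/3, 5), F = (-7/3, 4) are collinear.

-1

The three points are collinear iff det[DE; DF] = 0.
This determinant is linear in m: (1)m + (1) = 0, so m = -1.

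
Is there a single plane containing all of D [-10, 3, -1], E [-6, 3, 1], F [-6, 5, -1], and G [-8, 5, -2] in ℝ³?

The four points are coplanar iff the 3×3 determinant with rows DE, DF, DG is zero.
Rows: (4, 0, 2), (4, 2, 0), (2, 2, -1).
Expanding along the first row: (4)(-2) − (0)(-4) + (2)(4) = 0.
Zero determinant ⇒ coplanar.

Yes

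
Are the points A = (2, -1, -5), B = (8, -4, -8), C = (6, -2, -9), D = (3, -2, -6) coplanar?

A normal to the plane through A, B, C is n = AB × AC = (9, 12, 6).
The plane has equation n·P = -24. For D: n·D = -33.
-33 ≠ -24, so D is off the plane.

No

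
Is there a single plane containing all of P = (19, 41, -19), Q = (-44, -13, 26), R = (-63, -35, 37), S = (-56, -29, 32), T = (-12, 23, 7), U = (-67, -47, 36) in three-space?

The plane through P, Q, R has normal n = PQ × PR = (396, -162, 360) and equation n·X = -5958.
Checking the remaining points: n·S = -5958, n·T = -5958, n·U = -5958.
All equal -5958, so all 6 points lie in one plane.

Yes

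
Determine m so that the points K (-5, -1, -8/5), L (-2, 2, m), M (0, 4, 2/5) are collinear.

Direction KM = (5, 5, 2). From the x-coordinate of L, the parameter along the line is τ = (-2 − (-5))/5 = 3/5.
Then m = (-8/5) + 3/5·(2) = -2/5.

-2/5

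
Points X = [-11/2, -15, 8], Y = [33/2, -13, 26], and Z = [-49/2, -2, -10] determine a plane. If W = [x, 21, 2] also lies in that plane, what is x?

The plane through X, Y, Z has equation −270x + 54y + 324z = 3267.
Substituting W: (-270)x + (1782) = 3267, so x = -11/2.

-11/2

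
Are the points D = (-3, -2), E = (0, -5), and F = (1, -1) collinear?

DE = (3, -3), DF = (4, 1).
det[DE; DF] = (3)(1) − (-3)(4) = 15.
The determinant is nonzero, so they are not collinear.

No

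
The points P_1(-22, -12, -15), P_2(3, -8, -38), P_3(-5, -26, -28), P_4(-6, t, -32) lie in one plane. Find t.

5

The points are coplanar iff P_1P_2 · (P_1P_3 × P_1P_4) = 0.
Expanding, this is linear in t: (-66)t + (330) = 0.
So t = 5.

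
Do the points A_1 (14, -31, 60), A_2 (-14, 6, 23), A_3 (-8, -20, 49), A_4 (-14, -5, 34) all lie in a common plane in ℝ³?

Yes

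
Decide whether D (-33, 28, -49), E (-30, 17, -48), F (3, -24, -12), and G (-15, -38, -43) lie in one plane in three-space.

A normal to the plane through D, E, F is n = DE × DF = (-355, -75, 240).
The plane has equation n·P = -2145. For G: n·G = -2145.
Equal, so G lies in the plane and all four are coplanar.

Yes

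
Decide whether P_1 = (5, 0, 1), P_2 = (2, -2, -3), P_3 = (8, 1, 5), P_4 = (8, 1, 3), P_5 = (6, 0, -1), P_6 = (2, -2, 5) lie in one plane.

No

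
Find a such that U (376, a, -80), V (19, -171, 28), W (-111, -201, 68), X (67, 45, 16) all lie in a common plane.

The points are coplanar iff UV · (UW × UX) = 0.
Expanding, this is linear in a: (-360)a + (17280) = 0.
So a = 48.

48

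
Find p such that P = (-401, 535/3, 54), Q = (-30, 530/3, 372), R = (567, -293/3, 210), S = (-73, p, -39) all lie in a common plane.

The points are coplanar iff PQ · (PR × PS) = 0.
Expanding, this is linear in p: (249948)p + (-6498648) = 0.
So p = 26.

26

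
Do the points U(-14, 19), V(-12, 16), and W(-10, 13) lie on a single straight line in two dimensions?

Yes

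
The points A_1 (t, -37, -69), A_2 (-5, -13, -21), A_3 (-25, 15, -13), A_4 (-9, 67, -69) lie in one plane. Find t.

Coplanarity ⇔ det[A_1A_2; A_1A_3; A_1A_4] = 0.
Expanding, this is linear in t: (1984)t + (-85312) = 0.
So t = 43.

43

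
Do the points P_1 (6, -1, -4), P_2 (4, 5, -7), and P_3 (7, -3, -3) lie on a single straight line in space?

No

P_1P_2 = (-2, 6, -3), P_1P_3 = (1, -2, 1).
P_1P_2 × P_1P_3 = (0, -1, -2).
The cross product is nonzero, so the points do not lie on one line.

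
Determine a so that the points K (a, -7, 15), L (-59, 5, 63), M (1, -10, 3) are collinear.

Collinearity requires KL × KM = 0; each component is linear in a.
The y-component gives (-60)a + (-660) = 0, so a = -11.
The remaining components then also vanish.

-11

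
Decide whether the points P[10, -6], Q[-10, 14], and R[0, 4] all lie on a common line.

PQ = (-20, 20), PR = (-10, 10).
Twice the signed area of △PQR is (-20)(10) − (20)(-10) = 0.
The triangle is degenerate (zero area), so the points are collinear.

Yes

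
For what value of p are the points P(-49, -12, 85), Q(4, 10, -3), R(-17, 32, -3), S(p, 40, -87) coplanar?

Normal to plane PQR: n = (1936, 1848, 1628); plane equation n·X = 21340.
Requiring n·S = 21340: (1936)p + (-67716) = 21340.
So p = 46.

46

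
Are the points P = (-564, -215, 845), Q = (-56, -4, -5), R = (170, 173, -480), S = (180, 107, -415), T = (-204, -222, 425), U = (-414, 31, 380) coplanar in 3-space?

The plane through P, Q, R has normal n = PQ × PR = (50225, 49200, 42230) and equation n·X = -3220550.
Checking the remaining points: n·S = -3220550, n·T = -3220550, n·U = -3220550.
All equal -3220550, so all 6 points lie in one plane.

Yes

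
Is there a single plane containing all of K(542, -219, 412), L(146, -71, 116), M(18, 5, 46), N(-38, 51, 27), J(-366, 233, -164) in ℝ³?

Yes

The plane through K, L, M has normal n = KL × KM = (12136, 10168, -11152) and equation n·P = -243704.
Checking the remaining points: n·N = -243704, n·J = -243704.
All equal -243704, so all 5 points lie in one plane.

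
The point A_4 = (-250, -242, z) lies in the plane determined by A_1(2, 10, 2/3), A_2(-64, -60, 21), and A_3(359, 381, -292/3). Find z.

Coplanarity requires A_1A_2 · (A_1A_3 × A_1A_4) = 0.
A_1A_2 = (-66, -70, 61/3), A_1A_3 = (357, 371, -98); the triple product is linear in z with coefficient 504 and constant term -27384.
Setting it to zero: z = 163/3.

163/3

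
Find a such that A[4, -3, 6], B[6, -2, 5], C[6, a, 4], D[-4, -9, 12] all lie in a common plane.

-1

The points are coplanar iff AB · (AC × AD) = 0.
Expanding, this is linear in a: (4)a + (4) = 0.
So a = -1.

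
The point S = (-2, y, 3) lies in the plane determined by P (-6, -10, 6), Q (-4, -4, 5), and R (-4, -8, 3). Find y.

0

The plane through P, Q, R has equation −16x + 4y − 8z = 8.
Substituting S: (4)y + (8) = 8, so y = 0.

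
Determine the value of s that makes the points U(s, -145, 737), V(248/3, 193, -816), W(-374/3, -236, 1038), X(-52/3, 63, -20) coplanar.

The points are coplanar iff UV · (UW × UX) = 0.
Expanding, this is linear in s: (100464)s + (9577568) = 0.
So s = -286/3.

-286/3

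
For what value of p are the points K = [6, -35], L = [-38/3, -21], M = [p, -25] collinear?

Collinearity: (M − K) must be parallel to (L − K) = (-56/3, 14).
Cross-multiplying the components: (p − 6)·(14) = (10)·(-56/3).
Solving gives p = -22/3.

-22/3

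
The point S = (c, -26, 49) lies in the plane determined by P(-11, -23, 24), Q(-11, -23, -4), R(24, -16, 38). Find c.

-26

Coplanarity requires PQ · (PR × PS) = 0.
PQ = (0, 0, -28), PR = (35, 7, 14); the triple product is linear in c with coefficient 196 and constant term 5096.
Setting it to zero: c = -26.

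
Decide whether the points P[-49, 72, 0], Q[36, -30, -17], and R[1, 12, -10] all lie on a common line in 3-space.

Yes

PQ = (85, -102, -17), PR = (50, -60, -10).
PQ × PR = (0, 0, 0).
The cross product vanishes, so the three points are collinear.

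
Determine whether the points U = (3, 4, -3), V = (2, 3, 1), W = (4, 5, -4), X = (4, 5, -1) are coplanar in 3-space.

With U as base: UV = (-1, -1, 4), UW = (1, 1, -1), UX = (1, 1, 2).
UW × UX = (3, -3, 0).
UV · (UW × UX) = 0.
The scalar triple product vanishes, so the four points are coplanar.

Yes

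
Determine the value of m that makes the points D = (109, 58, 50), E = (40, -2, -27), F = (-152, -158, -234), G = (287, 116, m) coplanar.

369/2

Normal to plane DEF: n = (408, 501, -756); plane equation n·P = 35730.
Requiring n·G = 35730: (-756)m + (175212) = 35730.
So m = 369/2.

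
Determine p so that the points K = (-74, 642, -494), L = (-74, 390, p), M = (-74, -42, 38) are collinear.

Direction KM = (0, -684, 532). From the y-coordinate of L, the parameter along the line is τ = (390 − 642)/(-684) = 7/19.
Then p = (-494) + 7/19·(532) = -298.

-298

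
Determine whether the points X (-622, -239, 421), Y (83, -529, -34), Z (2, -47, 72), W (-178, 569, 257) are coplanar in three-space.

No

A normal to the plane through X, Y, Z is n = XY × XZ = (188570, -37875, 316320).
The plane has equation n·P = 24932305. For W: n·W = 26177905.
26177905 ≠ 24932305, so W is off the plane.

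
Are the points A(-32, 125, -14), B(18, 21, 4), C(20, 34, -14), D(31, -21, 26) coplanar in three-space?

With A as base: AB = (50, -104, 18), AC = (52, -91, 0), AD = (63, -146, 40).
AC × AD = (-3640, -2080, -1859).
AB · (AC × AD) = 858.
Since 858 ≠ 0, the four points are not coplanar.

No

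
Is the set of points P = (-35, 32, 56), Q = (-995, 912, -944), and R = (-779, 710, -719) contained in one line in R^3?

No

PQ = (-960, 880, -1000), PR = (-744, 678, -775).
Comparing components 2 and 3: (880)(-775) − (-1000)(678) = -4000 ≠ 0, so PQ and PR are not parallel and the points are not collinear.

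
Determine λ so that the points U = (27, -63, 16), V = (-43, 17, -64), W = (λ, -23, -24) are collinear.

-8

Collinearity requires UV × UW = 0; each component is linear in λ.
The y-component gives (-80)λ + (-640) = 0, so λ = -8.
The remaining components then also vanish.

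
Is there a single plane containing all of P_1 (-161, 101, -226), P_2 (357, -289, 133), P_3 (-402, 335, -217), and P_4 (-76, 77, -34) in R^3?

A normal to the plane through P_1, P_2, P_3 is n = P_1P_2 × P_1P_3 = (-87516, -91181, 27222).
The plane has equation n·P = -1271377. For P_4: n·P_4 = -1295269.
-1295269 ≠ -1271377, so P_4 is off the plane.

No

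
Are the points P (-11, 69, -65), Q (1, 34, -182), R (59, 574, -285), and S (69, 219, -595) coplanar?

With P as base: PQ = (12, -35, -117), PR = (70, 505, -220), PS = (80, 150, -530).
PR × PS = (-234650, 19500, -29900).
PQ · (PR × PS) = 0.
The scalar triple product vanishes, so the four points are coplanar.

Yes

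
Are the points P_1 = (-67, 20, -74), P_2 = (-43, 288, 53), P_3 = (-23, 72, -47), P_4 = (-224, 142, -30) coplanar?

With P_1 as base: P_1P_2 = (24, 268, 127), P_1P_3 = (44, 52, 27), P_1P_4 = (-157, 122, 44).
P_1P_3 × P_1P_4 = (-1006, -6175, 13532).
P_1P_2 · (P_1P_3 × P_1P_4) = 39520.
Since 39520 ≠ 0, the four points are not coplanar.

No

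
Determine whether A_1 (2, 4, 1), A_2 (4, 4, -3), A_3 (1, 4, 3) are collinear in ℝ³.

Yes

A_1A_2 = (2, 0, -4), A_1A_3 = (-1, 0, 2).
A_1A_2 × A_1A_3 = (0, 0, 0).
The cross product vanishes, so the three points are collinear.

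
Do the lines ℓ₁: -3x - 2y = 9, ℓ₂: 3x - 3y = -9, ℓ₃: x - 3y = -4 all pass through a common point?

Intersecting ℓ₁ and ℓ₂: solving the 2×2 system gives (x, y) = (-3, 0).
Substitute into ℓ₃: (1)(-3) + (-3)(0) = -3.
But ℓ₃ requires -4 ≠ -3, so the three lines have no common point.

No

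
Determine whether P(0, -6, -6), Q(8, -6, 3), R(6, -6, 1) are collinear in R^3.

No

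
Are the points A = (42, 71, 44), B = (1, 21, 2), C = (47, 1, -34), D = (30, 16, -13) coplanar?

With A as base: AB = (-41, -50, -42), AC = (5, -70, -78), AD = (-12, -55, -57).
AC × AD = (-300, 1221, -1115).
AB · (AC × AD) = -1920.
Since -1920 ≠ 0, the four points are not coplanar.

No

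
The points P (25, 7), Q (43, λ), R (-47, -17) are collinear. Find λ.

13

The three points are collinear iff det[PQ; PR] = 0.
This determinant is linear in λ: (72)λ + (-936) = 0, so λ = 13.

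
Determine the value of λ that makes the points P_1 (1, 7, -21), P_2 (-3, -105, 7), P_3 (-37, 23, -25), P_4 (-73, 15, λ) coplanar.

-23

Normal to plane P_1P_2P_3: n = (0, -1080, -4320); plane equation n·P = 83160.
Requiring n·P_4 = 83160: (-4320)λ + (-16200) = 83160.
So λ = -23.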